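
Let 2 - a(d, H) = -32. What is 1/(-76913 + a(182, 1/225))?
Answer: -1/76879 ≈ -1.3007e-5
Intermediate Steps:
a(d, H) = 34 (a(d, H) = 2 - 1*(-32) = 2 + 32 = 34)
1/(-76913 + a(182, 1/225)) = 1/(-76913 + 34) = 1/(-76879) = -1/76879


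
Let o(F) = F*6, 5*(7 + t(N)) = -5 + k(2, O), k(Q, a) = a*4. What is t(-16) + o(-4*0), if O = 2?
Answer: -32/5 ≈ -6.4000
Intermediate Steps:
k(Q, a) = 4*a
t(N) = -32/5 (t(N) = -7 + (-5 + 4*2)/5 = -7 + (-5 + 8)/5 = -7 + (1/5)*3 = -7 + 3/5 = -32/5)
o(F) = 6*F
t(-16) + o(-4*0) = -32/5 + 6*(-4*0) = -32/5 + 6*0 = -32/5 + 0 = -32/5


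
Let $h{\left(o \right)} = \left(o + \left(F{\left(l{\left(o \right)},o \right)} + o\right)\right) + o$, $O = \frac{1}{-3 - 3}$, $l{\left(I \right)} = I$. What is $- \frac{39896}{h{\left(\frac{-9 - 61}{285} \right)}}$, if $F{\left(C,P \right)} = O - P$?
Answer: $\frac{1516048}{25} \approx 60642.0$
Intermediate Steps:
$O = - \frac{1}{6}$ ($O = \frac{1}{-6} = - \frac{1}{6} \approx -0.16667$)
$F{\left(C,P \right)} = - \frac{1}{6} - P$
$h{\left(o \right)} = - \frac{1}{6} + 2 o$ ($h{\left(o \right)} = \left(o + \left(\left(- \frac{1}{6} - o\right) + o\right)\right) + o = \left(o - \frac{1}{6}\right) + o = \left(- \frac{1}{6} + o\right) + o = - \frac{1}{6} + 2 o$)
$- \frac{39896}{h{\left(\frac{-9 - 61}{285} \right)}} = - \frac{39896}{- \frac{1}{6} + 2 \frac{-9 - 61}{285}} = - \frac{39896}{- \frac{1}{6} + 2 \left(\left(-70\right) \frac{1}{285}\right)} = - \frac{39896}{- \frac{1}{6} + 2 \left(- \frac{14}{57}\right)} = - \frac{39896}{- \frac{1}{6} - \frac{28}{57}} = - \frac{39896}{- \frac{25}{38}} = \left(-39896\right) \left(- \frac{38}{25}\right) = \frac{1516048}{25}$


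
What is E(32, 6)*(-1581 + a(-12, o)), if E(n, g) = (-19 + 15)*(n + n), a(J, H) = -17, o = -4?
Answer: 409088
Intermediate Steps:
E(n, g) = -8*n
E(32, 6)*(-1581 + a(-12, o)) = (-8*32)*(-1581 - 17) = -256*(-1598) = 409088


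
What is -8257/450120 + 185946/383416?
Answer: 915138041/1961172840 ≈ 0.46663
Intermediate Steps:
-8257/450120 + 185946/383416 = -8257*1/450120 + 185946*(1/383416) = -8257/450120 + 92973/191708 = 915138041/1961172840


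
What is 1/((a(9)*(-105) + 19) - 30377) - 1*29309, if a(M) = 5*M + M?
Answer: -1055944653/36028 ≈ -29309.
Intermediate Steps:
a(M) = 6*M
1/((a(9)*(-105) + 19) - 30377) - 1*29309 = 1/(((6*9)*(-105) + 19) - 30377) - 1*29309 = 1/((54*(-105) + 19) - 30377) - 29309 = 1/((-5670 + 19) - 30377) - 29309 = 1/(-5651 - 30377) - 29309 = 1/(-36028) - 29309 = -1/36028 - 29309 = -1055944653/36028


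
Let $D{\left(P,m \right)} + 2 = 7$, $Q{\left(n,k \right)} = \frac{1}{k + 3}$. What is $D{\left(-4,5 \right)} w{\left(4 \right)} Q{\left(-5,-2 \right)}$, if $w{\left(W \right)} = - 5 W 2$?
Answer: $-200$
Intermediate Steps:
$Q{\left(n,k \right)} = \frac{1}{3 + k}$
$w{\left(W \right)} = - 10 W$
$D{\left(P,m \right)} = 5$ ($D{\left(P,m \right)} = -2 + 7 = 5$)
$D{\left(-4,5 \right)} w{\left(4 \right)} Q{\left(-5,-2 \right)} = \frac{5 \left(\left(-10\right) 4\right)}{3 - 2} = \frac{5 \left(-40\right)}{1} = \left(-200\right) 1 = -200$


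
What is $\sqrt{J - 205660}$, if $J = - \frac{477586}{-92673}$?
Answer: $\frac{i \sqrt{196246935463418}}{30891} \approx 453.49 i$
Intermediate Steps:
$J = \frac{477586}{92673}$ ($J = \left(-477586\right) \left(- \frac{1}{92673}\right) = \frac{477586}{92673} \approx 5.1535$)
$\sqrt{J - 205660} = \sqrt{\frac{477586}{92673} - 205660} = \sqrt{- \frac{19058651594}{92673}} = \frac{i \sqrt{196246935463418}}{30891}$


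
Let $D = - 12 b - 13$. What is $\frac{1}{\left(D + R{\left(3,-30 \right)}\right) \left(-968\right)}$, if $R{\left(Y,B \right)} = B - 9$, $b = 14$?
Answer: $\frac{1}{212960} \approx 4.6957 \cdot 10^{-6}$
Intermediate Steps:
$R{\left(Y,B \right)} = -9 + B$ ($R{\left(Y,B \right)} = B - 9 = -9 + B$)
$D = -181$ ($D = \left(-12\right) 14 - 13 = -168 - 13 = -181$)
$\frac{1}{\left(D + R{\left(3,-30 \right)}\right) \left(-968\right)} = \frac{1}{\left(-181 - 39\right) \left(-968\right)} = \frac{1}{\left(-220\right) \left(-968\right)} = \frac{1}{212960}$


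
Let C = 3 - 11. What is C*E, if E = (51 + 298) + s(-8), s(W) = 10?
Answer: -2872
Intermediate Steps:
C = -8
E = 359 (E = (51 + 298) + 10 = 349 + 10 = 359)
C*E = -8*359 = -2872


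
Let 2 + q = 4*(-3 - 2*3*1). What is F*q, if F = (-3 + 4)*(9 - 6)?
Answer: -114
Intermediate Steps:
F = 3 (F = 1*3 = 3)
q = -38 (q = -2 + 4*(-3 - 2*3*1) = -2 + 4*(-3 - 6*1) = -2 + 4*(-3 - 6) = -2 + 4*(-9) = -2 - 36 = -38)
F*q = 3*(-38) = -114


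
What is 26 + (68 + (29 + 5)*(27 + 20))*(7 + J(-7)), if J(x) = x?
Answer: 26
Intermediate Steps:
26 + (68 + (29 + 5)*(27 + 20))*(7 + J(-7)) = 26 + (68 + (29 + 5)*(27 + 20))*(7 - 7) = 26 + (68 + 34*47)*0 = 26 + (68 + 1598)*0 = 26 + 1666*0 = 26 + 0 = 26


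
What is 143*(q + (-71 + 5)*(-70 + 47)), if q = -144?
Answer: 196482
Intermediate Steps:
143*(q + (-71 + 5)*(-70 + 47)) = 143*(-144 + (-71 + 5)*(-70 + 47)) = 143*(-144 - 66*(-23)) = 143*(-144 + 1518) = 143*1374 = 196482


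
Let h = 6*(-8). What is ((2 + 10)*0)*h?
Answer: 0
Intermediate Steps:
h = -48
((2 + 10)*0)*h = ((2 + 10)*0)*(-48) = (12*0)*(-48) = 0*(-48) = 0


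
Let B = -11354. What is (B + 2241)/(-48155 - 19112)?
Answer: 9113/67267 ≈ 0.13548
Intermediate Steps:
(B + 2241)/(-48155 - 19112) = (-11354 + 2241)/(-48155 - 19112) = -9113/(-67267) = -9113*(-1/67267) = 9113/67267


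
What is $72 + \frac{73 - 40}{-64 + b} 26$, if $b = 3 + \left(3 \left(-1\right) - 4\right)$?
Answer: $\frac{2019}{34} \approx 59.382$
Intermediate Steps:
$b = -4$ ($b = 3 - 7 = -4$)
$72 + \frac{73 - 40}{-64 + b} 26 = 72 + \frac{73 - 40}{-64 - 4} \cdot 26 = 72 + \frac{33}{-68} \cdot 26 = 72 + 33 \left(- \frac{1}{68}\right) 26 = 72 - \frac{429}{34} = \frac{2019}{34}$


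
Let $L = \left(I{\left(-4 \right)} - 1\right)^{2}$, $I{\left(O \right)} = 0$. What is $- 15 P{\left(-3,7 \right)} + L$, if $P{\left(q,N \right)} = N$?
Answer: $-104$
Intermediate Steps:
$L = 1$ ($L = \left(0 - 1\right)^{2} = \left(-1\right)^{2} = 1$)
$- 15 P{\left(-3,7 \right)} + L = \left(-15\right) 7 + 1 = -105 + 1 = -104$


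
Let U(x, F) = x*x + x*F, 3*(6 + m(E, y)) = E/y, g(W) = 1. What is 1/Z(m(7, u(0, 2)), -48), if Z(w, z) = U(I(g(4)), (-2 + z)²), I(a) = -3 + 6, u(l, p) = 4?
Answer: 1/7509 ≈ 0.00013317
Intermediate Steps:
I(a) = 3
m(E, y) = -6 + E/(3*y) (m(E, y) = -6 + (E/y)/3 = -6 + E/(3*y))
U(x, F) = x² + F*x
Z(w, z) = 9 + 3*(-2 + z)² (Z(w, z) = 3*((-2 + z)² + 3) = 3*(3 + (-2 + z)²) = 9 + 3*(-2 + z)²)
1/Z(m(7, u(0, 2)), -48) = 1/(9 + 3*(-2 - 48)²) = 1/(9 + 3*(-50)²) = 1/(9 + 3*2500) = 1/(9 + 7500) = 1/7509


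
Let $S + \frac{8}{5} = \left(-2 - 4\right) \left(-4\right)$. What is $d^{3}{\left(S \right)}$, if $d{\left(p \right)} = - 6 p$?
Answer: $- \frac{303464448}{125} \approx -2.4277 \cdot 10^{6}$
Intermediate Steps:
$S = \frac{112}{5}$ ($S = - \frac{8}{5} + \left(-2 - 4\right) \left(-4\right) = - \frac{8}{5} - -24 = - \frac{8}{5} + 24 = \frac{112}{5} \approx 22.4$)
$d^{3}{\left(S \right)} = \left(\left(-6\right) \frac{112}{5}\right)^{3} = \left(- \frac{672}{5}\right)^{3} = - \frac{303464448}{125}$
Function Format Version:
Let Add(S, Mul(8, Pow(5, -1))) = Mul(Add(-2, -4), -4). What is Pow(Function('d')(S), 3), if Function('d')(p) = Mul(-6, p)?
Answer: Rational(-303464448, 125) ≈ -2.4277e+6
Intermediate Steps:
S = Rational(112, 5) (S = Add(Rational(-8, 5), Mul(Add(-2, -4), -4)) = Add(Rational(-8, 5), Mul(-6, -4)) = Add(Rational(-8, 5), 24) = Rational(112, 5) ≈ 22.400)
Pow(Function('d')(S), 3) = Pow(Mul(-6, Rational(112, 5)), 3) = Pow(Rational(-672, 5), 3) = Rational(-303464448, 125)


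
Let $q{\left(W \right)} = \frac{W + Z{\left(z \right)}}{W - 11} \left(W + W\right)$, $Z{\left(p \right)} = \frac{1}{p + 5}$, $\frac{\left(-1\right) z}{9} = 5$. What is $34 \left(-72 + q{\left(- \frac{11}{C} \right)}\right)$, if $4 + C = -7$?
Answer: $- \frac{245463}{100} \approx -2454.6$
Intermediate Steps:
$C = -11$ ($C = -4 - 7 = -11$)
$z = -45$ ($z = \left(-9\right) 5 = -45$)
$Z{\left(p \right)} = \frac{1}{5 + p}$
$q{\left(W \right)} = \frac{2 W \left(- \frac{1}{40} + W\right)}{-11 + W}$ ($q{\left(W \right)} = \frac{W + \frac{1}{5 - 45}}{W - 11} \left(W + W\right) = \frac{W + \frac{1}{-40}}{-11 + W} 2 W = \frac{W - \frac{1}{40}}{-11 + W} 2 W = \frac{- \frac{1}{40} + W}{-11 + W} 2 W = \frac{2 W \left(- \frac{1}{40} + W\right)}{-11 + W}$)
$34 \left(-72 + q{\left(- \frac{11}{C} \right)}\right) = 34 \left(-72 + \frac{- \frac{11}{-11} \left(-1 + 40 \left(- \frac{11}{-11}\right)\right)}{20 \left(-11 - \frac{11}{-11}\right)}\right) = 34 \left(-72 + \frac{\left(-11\right) \left(- \frac{1}{11}\right) \left(-1 + 40 \left(\left(-11\right) \left(- \frac{1}{11}\right)\right)\right)}{20 \left(-11 - -1\right)}\right) = 34 \left(-72 + \frac{1}{20} \cdot 1 \frac{1}{-11 + 1} \left(-1 + 40 \cdot 1\right)\right) = 34 \left(-72 + \frac{1}{20} \cdot 1 \frac{1}{-10} \left(-1 + 40\right)\right) = 34 \left(-72 + \frac{1}{20} \cdot 1 \left(- \frac{1}{10}\right) 39\right) = 34 \left(-72 - \frac{39}{200}\right) = 34 \left(- \frac{14439}{200}\right) = - \frac{245463}{100}$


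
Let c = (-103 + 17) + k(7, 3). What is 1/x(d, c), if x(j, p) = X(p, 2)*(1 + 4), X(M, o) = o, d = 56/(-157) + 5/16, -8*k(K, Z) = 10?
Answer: ⅒ ≈ 0.10000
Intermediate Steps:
k(K, Z) = -5/4 (k(K, Z) = -⅛*10 = -5/4)
c = -349/4 (c = (-103 + 17) - 5/4 = -86 - 5/4 = -349/4 ≈ -87.250)
d = -111/2512 (d = 56*(-1/157) + 5*(1/16) = -56/157 + 5/16 = -111/2512 ≈ -0.044188)
x(j, p) = 10 (x(j, p) = 2*(1 + 4) = 2*5 = 10)
1/x(d, c) = 1/10 = ⅒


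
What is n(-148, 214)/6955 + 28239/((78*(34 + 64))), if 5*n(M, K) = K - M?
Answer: 25250727/6815900 ≈ 3.7047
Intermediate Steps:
n(M, K) = -M/5 + K/5 (n(M, K) = (K - M)/5 = -M/5 + K/5)
n(-148, 214)/6955 + 28239/((78*(34 + 64))) = (-⅕*(-148) + (⅕)*214)/6955 + 28239/((78*(34 + 64))) = (148/5 + 214/5)*(1/6955) + 28239/((78*98)) = (362/5)*(1/6955) + 28239/7644 = 362/34775 + 28239*(1/7644) = 362/34775 + 9413/2548 = 25250727/6815900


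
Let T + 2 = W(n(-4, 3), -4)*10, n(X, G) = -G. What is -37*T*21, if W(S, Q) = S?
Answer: 24864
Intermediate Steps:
T = -32 (T = -2 - 1*3*10 = -2 - 3*10 = -2 - 30 = -32)
-37*T*21 = -37*(-32)*21 = 1184*21 = 24864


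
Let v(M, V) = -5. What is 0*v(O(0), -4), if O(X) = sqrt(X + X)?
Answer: 0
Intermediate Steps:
O(X) = sqrt(2)*sqrt(X) (O(X) = sqrt(2*X) = sqrt(2)*sqrt(X))
0*v(O(0), -4) = 0*(-5) = 0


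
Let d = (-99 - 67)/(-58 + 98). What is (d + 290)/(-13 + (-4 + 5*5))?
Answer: 5717/160 ≈ 35.731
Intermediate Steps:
d = -83/20 (d = -166/40 = -166*1/40 = -83/20 ≈ -4.1500)
(d + 290)/(-13 + (-4 + 5*5)) = (-83/20 + 290)/(-13 + (-4 + 5*5)) = 5717/(20*(-13 + (-4 + 25))) = 5717/(20*(-13 + 21)) = (5717/20)/8 = (5717/20)*(1/8) = 5717/160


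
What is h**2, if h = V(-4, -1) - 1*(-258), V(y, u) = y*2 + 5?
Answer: 65025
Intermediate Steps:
V(y, u) = 5 + 2*y (V(y, u) = 2*y + 5 = 5 + 2*y)
h = 255 (h = (5 + 2*(-4)) - 1*(-258) = (5 - 8) + 258 = -3 + 258 = 255)
h**2 = 255**2 = 65025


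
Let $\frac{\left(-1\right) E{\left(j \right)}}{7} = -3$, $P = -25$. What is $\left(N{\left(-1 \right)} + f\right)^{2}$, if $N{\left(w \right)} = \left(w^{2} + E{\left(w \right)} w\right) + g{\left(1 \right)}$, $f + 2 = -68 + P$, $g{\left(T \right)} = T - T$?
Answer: $13225$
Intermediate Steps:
$E{\left(j \right)} = 21$ ($E{\left(j \right)} = \left(-7\right) \left(-3\right) = 21$)
$g{\left(T \right)} = 0$
$f = -95$ ($f = -2 - 93 = -95$)
$N{\left(w \right)} = w^{2} + 21 w$ ($N{\left(w \right)} = \left(w^{2} + 21 w\right) + 0 = w^{2} + 21 w$)
$\left(N{\left(-1 \right)} + f\right)^{2} = \left(- (21 - 1) - 95\right)^{2} = \left(\left(-1\right) 20 - 95\right)^{2} = \left(-20 - 95\right)^{2} = \left(-115\right)^{2} = 13225$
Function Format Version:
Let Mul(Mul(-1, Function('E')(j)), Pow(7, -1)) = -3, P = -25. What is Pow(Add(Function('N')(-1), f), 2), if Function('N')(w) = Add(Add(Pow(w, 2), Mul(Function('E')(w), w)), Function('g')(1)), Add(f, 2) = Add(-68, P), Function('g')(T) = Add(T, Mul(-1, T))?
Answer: 13225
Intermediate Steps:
Function('E')(j) = 21 (Function('E')(j) = Mul(-7, -3) = 21)
Function('g')(T) = 0
f = -95 (f = Add(-2, Add(-68, -25)) = Add(-2, -93) = -95)
Function('N')(w) = Add(Pow(w, 2), Mul(21, w)) (Function('N')(w) = Add(Add(Pow(w, 2), Mul(21, w)), 0) = Add(Pow(w, 2), Mul(21, w)))
Pow(Add(Function('N')(-1), f), 2) = Pow(Add(Mul(-1, Add(21, -1)), -95), 2) = Pow(Add(Mul(-1, 20), -95), 2) = Pow(Add(-20, -95), 2) = Pow(-115, 2) = 13225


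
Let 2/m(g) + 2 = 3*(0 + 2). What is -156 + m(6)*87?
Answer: -225/2 ≈ -112.50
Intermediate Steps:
m(g) = ½ (m(g) = 2/(-2 + 3*(0 + 2)) = 2/(-2 + 3*2) = 2/(-2 + 6) = 2/4 = 2*(¼) = ½)
-156 + m(6)*87 = -156 + (½)*87 = -156 + 87/2 = -225/2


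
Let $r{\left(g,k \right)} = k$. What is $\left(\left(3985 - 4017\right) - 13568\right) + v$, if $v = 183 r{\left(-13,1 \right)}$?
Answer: $-13417$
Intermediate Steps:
$v = 183$ ($v = 183 \cdot 1 = 183$)
$\left(\left(3985 - 4017\right) - 13568\right) + v = \left(\left(3985 - 4017\right) - 13568\right) + 183 = \left(-32 - 13568\right) + 183 = -13600 + 183 = -13417$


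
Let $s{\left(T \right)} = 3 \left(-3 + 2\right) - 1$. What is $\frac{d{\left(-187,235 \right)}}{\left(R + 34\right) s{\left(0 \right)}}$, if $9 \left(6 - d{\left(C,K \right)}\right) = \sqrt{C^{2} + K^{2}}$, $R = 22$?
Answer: $- \frac{3}{112} + \frac{\sqrt{90194}}{2016} \approx 0.12218$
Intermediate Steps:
$s{\left(T \right)} = -4$ ($s{\left(T \right)} = 3 \left(-1\right) - 1 = -3 - 1 = -4$)
$d{\left(C,K \right)} = 6 - \frac{\sqrt{C^{2} + K^{2}}}{9}$
$\frac{d{\left(-187,235 \right)}}{\left(R + 34\right) s{\left(0 \right)}} = \frac{6 - \frac{\sqrt{\left(-187\right)^{2} + 235^{2}}}{9}}{\left(22 + 34\right) \left(-4\right)} = \frac{6 - \frac{\sqrt{34969 + 55225}}{9}}{56 \left(-4\right)} = \frac{6 - \frac{\sqrt{90194}}{9}}{-224} = \left(6 - \frac{\sqrt{90194}}{9}\right) \left(- \frac{1}{224}\right) = - \frac{3}{112} + \frac{\sqrt{90194}}{2016}$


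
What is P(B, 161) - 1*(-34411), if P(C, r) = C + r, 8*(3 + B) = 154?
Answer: 138353/4 ≈ 34588.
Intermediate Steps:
B = 65/4 (B = -3 + (⅛)*154 = -3 + 77/4 = 65/4 ≈ 16.250)
P(B, 161) - 1*(-34411) = (65/4 + 161) - 1*(-34411) = 709/4 + 34411 = 138353/4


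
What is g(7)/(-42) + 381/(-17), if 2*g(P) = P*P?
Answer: -4691/204 ≈ -22.995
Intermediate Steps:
g(P) = P**2/2 (g(P) = (P*P)/2 = P**2/2)
g(7)/(-42) + 381/(-17) = ((1/2)*7**2)/(-42) + 381/(-17) = ((1/2)*49)*(-1/42) + 381*(-1/17) = (49/2)*(-1/42) - 381/17 = -7/12 - 381/17 = -4691/204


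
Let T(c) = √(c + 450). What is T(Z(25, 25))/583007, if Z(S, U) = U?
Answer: 5*√19/583007 ≈ 3.7383e-5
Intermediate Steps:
T(c) = √(450 + c)
T(Z(25, 25))/583007 = √(450 + 25)/583007 = √475*(1/583007) = (5*√19)*(1/583007) = 5*√19/583007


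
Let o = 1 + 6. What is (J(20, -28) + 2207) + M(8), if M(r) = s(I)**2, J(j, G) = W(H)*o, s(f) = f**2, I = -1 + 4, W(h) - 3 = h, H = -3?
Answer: 2288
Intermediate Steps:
W(h) = 3 + h
o = 7
I = 3
J(j, G) = 0 (J(j, G) = (3 - 3)*7 = 0*7 = 0)
M(r) = 81 (M(r) = (3**2)**2 = 9**2 = 81)
(J(20, -28) + 2207) + M(8) = (0 + 2207) + 81 = 2207 + 81 = 2288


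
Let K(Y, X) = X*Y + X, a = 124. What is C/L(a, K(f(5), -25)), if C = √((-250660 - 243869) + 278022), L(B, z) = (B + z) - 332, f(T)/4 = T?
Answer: -I*√216507/733 ≈ -0.63479*I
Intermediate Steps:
f(T) = 4*T
K(Y, X) = X + X*Y
L(B, z) = -332 + B + z
C = I*√216507 (C = √(-494529 + 278022) = √(-216507) = I*√216507 ≈ 465.3*I)
C/L(a, K(f(5), -25)) = (I*√216507)/(-332 + 124 - 25*(1 + 4*5)) = (I*√216507)/(-332 + 124 - 25*(1 + 20)) = (I*√216507)/(-332 + 124 - 25*21) = (I*√216507)/(-332 + 124 - 525) = (I*√216507)/(-733) = (I*√216507)*(-1/733) = -I*√216507/733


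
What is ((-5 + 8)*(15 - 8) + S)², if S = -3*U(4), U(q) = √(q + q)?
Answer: 513 - 252*√2 ≈ 156.62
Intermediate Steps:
U(q) = √2*√q (U(q) = √(2*q) = √2*√q)
S = -6*√2 (S = -3*√2*√4 = -3*√2*2 = -6*√2 ≈ -8.4853)
((-5 + 8)*(15 - 8) + S)² = ((-5 + 8)*(15 - 8) - 6*√2)² = (3*7 - 6*√2)² = (21 - 6*√2)²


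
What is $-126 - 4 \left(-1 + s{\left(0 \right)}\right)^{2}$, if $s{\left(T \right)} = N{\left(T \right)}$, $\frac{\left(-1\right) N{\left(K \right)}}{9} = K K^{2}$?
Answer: $-130$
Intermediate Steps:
$N{\left(K \right)} = - 9 K^{3}$ ($N{\left(K \right)} = - 9 K K^{2} = - 9 K^{3}$)
$s{\left(T \right)} = - 9 T^{3}$
$-126 - 4 \left(-1 + s{\left(0 \right)}\right)^{2} = -126 - 4 \left(-1 - 9 \cdot 0^{3}\right)^{2} = -126 - 4 \left(-1 - 0\right)^{2} = -126 - 4 \left(-1 + 0\right)^{2} = -126 - 4 \left(-1\right)^{2} = -126 - 4 = -130$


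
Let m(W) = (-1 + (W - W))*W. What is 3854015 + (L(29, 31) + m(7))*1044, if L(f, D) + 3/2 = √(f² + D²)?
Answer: 3845141 + 1044*√1802 ≈ 3.8895e+6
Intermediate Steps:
m(W) = -W (m(W) = (-1 + 0)*W = -W)
L(f, D) = -3/2 + √(D² + f²) (L(f, D) = -3/2 + √(f² + D²) = -3/2 + √(D² + f²))
3854015 + (L(29, 31) + m(7))*1044 = 3854015 + ((-3/2 + √(31² + 29²)) - 1*7)*1044 = 3854015 + ((-3/2 + √(961 + 841)) - 7)*1044 = 3854015 + ((-3/2 + √1802) - 7)*1044 = 3854015 + (-17/2 + √1802)*1044 = 3854015 + (-8874 + 1044*√1802) = 3845141 + 1044*√1802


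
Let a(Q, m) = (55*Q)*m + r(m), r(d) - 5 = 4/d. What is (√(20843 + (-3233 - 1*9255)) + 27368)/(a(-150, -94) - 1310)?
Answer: 1286296/36387163 + 47*√8355/36387163 ≈ 0.035468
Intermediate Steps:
r(d) = 5 + 4/d
a(Q, m) = 5 + 4/m + 55*Q*m (a(Q, m) = (55*Q)*m + (5 + 4/m) = 55*Q*m + (5 + 4/m) = 5 + 4/m + 55*Q*m)
(√(20843 + (-3233 - 1*9255)) + 27368)/(a(-150, -94) - 1310) = (√(20843 + (-3233 - 1*9255)) + 27368)/((5 + 4/(-94) + 55*(-150)*(-94)) - 1310) = (√(20843 + (-3233 - 9255)) + 27368)/((5 + 4*(-1/94) + 775500) - 1310) = (√(20843 - 12488) + 27368)/((5 - 2/47 + 775500) - 1310) = (√8355 + 27368)/(36448733/47 - 1310) = (27368 + √8355)/(36387163/47) = (27368 + √8355)*(47/36387163) = 1286296/36387163 + 47*√8355/36387163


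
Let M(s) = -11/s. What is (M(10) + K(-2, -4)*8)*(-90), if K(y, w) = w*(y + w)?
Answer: -17181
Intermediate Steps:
K(y, w) = w*(w + y)
(M(10) + K(-2, -4)*8)*(-90) = (-11/10 - 4*(-4 - 2)*8)*(-90) = (-11*⅒ - 4*(-6)*8)*(-90) = (-11/10 + 24*8)*(-90) = (-11/10 + 192)*(-90) = (1909/10)*(-90) = -17181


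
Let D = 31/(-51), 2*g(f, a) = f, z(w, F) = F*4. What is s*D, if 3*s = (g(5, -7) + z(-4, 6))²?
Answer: -87079/612 ≈ -142.29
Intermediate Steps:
z(w, F) = 4*F
g(f, a) = f/2
D = -31/51 (D = 31*(-1/51) = -31/51 ≈ -0.60784)
s = 2809/12 (s = ((½)*5 + 4*6)²/3 = (5/2 + 24)²/3 = (53/2)²/3 = (⅓)*(2809/4) = 2809/12 ≈ 234.08)
s*D = (2809/12)*(-31/51) = -87079/612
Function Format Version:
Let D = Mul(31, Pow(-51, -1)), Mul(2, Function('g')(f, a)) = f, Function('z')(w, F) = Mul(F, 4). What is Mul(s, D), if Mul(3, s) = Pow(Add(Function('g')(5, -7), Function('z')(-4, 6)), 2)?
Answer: Rational(-87079, 612) ≈ -142.29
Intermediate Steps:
Function('z')(w, F) = Mul(4, F)
Function('g')(f, a) = Mul(Rational(1, 2), f)
D = Rational(-31, 51) (D = Mul(31, Rational(-1, 51)) = Rational(-31, 51) ≈ -0.60784)
s = Rational(2809, 12) (s = Mul(Rational(1, 3), Pow(Add(Mul(Rational(1, 2), 5), Mul(4, 6)), 2)) = Mul(Rational(1, 3), Pow(Add(Rational(5, 2), 24), 2)) = Mul(Rational(1, 3), Pow(Rational(53, 2), 2)) = Mul(Rational(1, 3), Rational(2809, 4)) = Rational(2809, 12) ≈ 234.08)
Mul(s, D) = Mul(Rational(2809, 12), Rational(-31, 51)) = Rational(-87079, 612)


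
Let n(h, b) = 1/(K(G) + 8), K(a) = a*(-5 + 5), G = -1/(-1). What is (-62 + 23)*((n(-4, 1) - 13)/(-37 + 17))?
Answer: -4017/160 ≈ -25.106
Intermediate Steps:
G = 1 (G = -1*(-1) = 1)
K(a) = 0 (K(a) = a*0 = 0)
n(h, b) = ⅛ (n(h, b) = 1/(0 + 8) = 1/8 = ⅛)
(-62 + 23)*((n(-4, 1) - 13)/(-37 + 17)) = (-62 + 23)*((⅛ - 13)/(-37 + 17)) = -(-4017)/(8*(-20)) = -(-4017)*(-1)/(8*20) = -39*103/160 = -4017/160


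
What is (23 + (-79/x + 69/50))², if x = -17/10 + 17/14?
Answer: 25272414729/722500 ≈ 34979.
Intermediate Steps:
x = -17/35 (x = -17*⅒ + 17*(1/14) = -17/10 + 17/14 = -17/35 ≈ -0.48571)
(23 + (-79/x + 69/50))² = (23 + (-79/(-17/35) + 69/50))² = (23 + (-79*(-35/17) + 69*(1/50)))² = (23 + (2765/17 + 69/50))² = (23 + 139423/850)² = (158973/850)² = 25272414729/722500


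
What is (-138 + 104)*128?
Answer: -4352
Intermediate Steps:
(-138 + 104)*128 = -34*128 = -4352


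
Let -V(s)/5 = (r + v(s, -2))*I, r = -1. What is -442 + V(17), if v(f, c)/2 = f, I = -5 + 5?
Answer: -442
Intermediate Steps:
I = 0
v(f, c) = 2*f
V(s) = 0 (V(s) = -5*(-1 + 2*s)*0 = -5*0 = 0)
-442 + V(17) = -442 + 0 = -442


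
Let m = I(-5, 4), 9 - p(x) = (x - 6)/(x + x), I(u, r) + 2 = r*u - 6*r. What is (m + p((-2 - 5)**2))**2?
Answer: 13461561/9604 ≈ 1401.7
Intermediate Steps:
I(u, r) = -2 - 6*r + r*u (I(u, r) = -2 + (r*u - 6*r) = -2 + (-6*r + r*u) = -2 - 6*r + r*u)
p(x) = 9 - (-6 + x)/(2*x) (p(x) = 9 - (x - 6)/(x + x) = 9 - (-6 + x)/(2*x))
m = -46 (m = -2 - 6*4 + 4*(-5) = -2 - 24 - 20 = -46)
(m + p((-2 - 5)**2))**2 = (-46 + (17/2 + 3/((-2 - 5)**2)))**2 = (-46 + (17/2 + 3/((-7)**2)))**2 = (-46 + (17/2 + 3/49))**2 = (-46 + 839/98)**2 = (-3669/98)**2 = 13461561/9604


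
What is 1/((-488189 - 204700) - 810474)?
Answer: -1/1503363 ≈ -6.6518e-7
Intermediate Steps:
1/((-488189 - 204700) - 810474) = 1/(-692889 - 810474) = 1/(-1503363) = -1/1503363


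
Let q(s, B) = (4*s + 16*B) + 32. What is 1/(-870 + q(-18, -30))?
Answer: -1/1390 ≈ -0.00071942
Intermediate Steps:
q(s, B) = 32 + 4*s + 16*B
1/(-870 + q(-18, -30)) = 1/(-870 + (32 + 4*(-18) + 16*(-30))) = 1/(-870 + (32 - 72 - 480)) = 1/(-870 - 520) = 1/(-1390) = -1/1390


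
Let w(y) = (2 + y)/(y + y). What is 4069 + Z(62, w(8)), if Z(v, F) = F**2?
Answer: 260441/64 ≈ 4069.4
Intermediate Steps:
w(y) = (2 + y)/(2*y) (w(y) = (2 + y)/((2*y)) = (2 + y)*(1/(2*y)) = (2 + y)/(2*y))
4069 + Z(62, w(8)) = 4069 + ((1/2)*(2 + 8)/8)**2 = 4069 + ((1/2)*(1/8)*10)**2 = 4069 + (5/8)**2 = 4069 + 25/64 = 260441/64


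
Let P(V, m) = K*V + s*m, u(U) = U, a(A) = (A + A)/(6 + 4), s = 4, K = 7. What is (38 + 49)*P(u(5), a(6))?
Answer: 17313/5 ≈ 3462.6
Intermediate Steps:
a(A) = A/5 (a(A) = (2*A)/10 = (2*A)*(⅒) = A/5)
P(V, m) = 4*m + 7*V (P(V, m) = 7*V + 4*m = 4*m + 7*V)
(38 + 49)*P(u(5), a(6)) = (38 + 49)*(4*((⅕)*6) + 7*5) = 87*(4*(6/5) + 35) = 87*(24/5 + 35) = 87*(199/5) = 17313/5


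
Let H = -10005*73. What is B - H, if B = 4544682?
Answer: 5275047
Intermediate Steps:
H = -730365
B - H = 4544682 - 1*(-730365) = 4544682 + 730365 = 5275047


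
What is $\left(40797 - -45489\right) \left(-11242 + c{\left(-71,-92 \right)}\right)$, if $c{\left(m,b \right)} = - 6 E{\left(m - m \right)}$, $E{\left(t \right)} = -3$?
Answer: $-968474064$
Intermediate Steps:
$c{\left(m,b \right)} = 18$ ($c{\left(m,b \right)} = \left(-6\right) \left(-3\right) = 18$)
$\left(40797 - -45489\right) \left(-11242 + c{\left(-71,-92 \right)}\right) = \left(40797 - -45489\right) \left(-11242 + 18\right) = \left(40797 + 45489\right) \left(-11224\right) = 86286 \left(-11224\right) = -968474064$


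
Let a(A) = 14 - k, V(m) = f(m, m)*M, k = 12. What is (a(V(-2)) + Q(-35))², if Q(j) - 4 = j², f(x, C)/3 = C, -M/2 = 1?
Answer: 1515361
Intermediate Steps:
M = -2 (M = -2*1 = -2)
f(x, C) = 3*C
V(m) = -6*m (V(m) = (3*m)*(-2) = -6*m)
Q(j) = 4 + j²
a(A) = 2 (a(A) = 14 - 1*12 = 14 - 12 = 2)
(a(V(-2)) + Q(-35))² = (2 + (4 + (-35)²))² = (2 + (4 + 1225))² = (2 + 1229)² = 1231² = 1515361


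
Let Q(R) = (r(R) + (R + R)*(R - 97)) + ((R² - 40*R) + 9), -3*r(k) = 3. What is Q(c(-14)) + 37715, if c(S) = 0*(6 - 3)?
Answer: 37723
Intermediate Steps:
c(S) = 0 (c(S) = 0*3 = 0)
r(k) = -1 (r(k) = -⅓*3 = -1)
Q(R) = 8 + R² - 40*R + 2*R*(-97 + R) (Q(R) = (-1 + (R + R)*(R - 97)) + ((R² - 40*R) + 9) = (-1 + (2*R)*(-97 + R)) + (9 + R² - 40*R) = (-1 + 2*R*(-97 + R)) + (9 + R² - 40*R) = 8 + R² - 40*R + 2*R*(-97 + R))
Q(c(-14)) + 37715 = (8 - 234*0 + 3*0²) + 37715 = (8 + 0 + 3*0) + 37715 = (8 + 0 + 0) + 37715 = 8 + 37715 = 37723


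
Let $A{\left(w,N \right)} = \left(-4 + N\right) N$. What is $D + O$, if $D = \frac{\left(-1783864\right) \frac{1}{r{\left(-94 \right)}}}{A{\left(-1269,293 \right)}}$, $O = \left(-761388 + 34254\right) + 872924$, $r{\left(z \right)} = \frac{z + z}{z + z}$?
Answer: $\frac{12343275966}{84677} \approx 1.4577 \cdot 10^{5}$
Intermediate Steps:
$A{\left(w,N \right)} = N \left(-4 + N\right)$
$r{\left(z \right)} = 1$ ($r{\left(z \right)} = \frac{2 z}{2 z} = 2 z \frac{1}{2 z} = 1$)
$O = 145790$ ($O = -727134 + 872924 = 145790$)
$D = - \frac{1783864}{84677}$ ($D = \frac{\left(-1783864\right) 1^{-1}}{293 \left(-4 + 293\right)} = \frac{\left(-1783864\right) 1}{293 \cdot 289} = - \frac{1783864}{84677} \approx -21.067$)
$D + O = - \frac{1783864}{84677} + 145790 = \frac{12343275966}{84677}$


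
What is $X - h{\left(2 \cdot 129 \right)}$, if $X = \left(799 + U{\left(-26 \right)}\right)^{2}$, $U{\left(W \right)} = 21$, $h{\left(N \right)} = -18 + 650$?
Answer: $671768$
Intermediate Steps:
$h{\left(N \right)} = 632$
$X = 672400$ ($X = \left(799 + 21\right)^{2} = 820^{2} = 672400$)
$X - h{\left(2 \cdot 129 \right)} = 672400 - 632 = 671768$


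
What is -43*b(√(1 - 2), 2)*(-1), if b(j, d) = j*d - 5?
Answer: -215 + 86*I ≈ -215.0 + 86.0*I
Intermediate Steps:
b(j, d) = -5 + d*j (b(j, d) = d*j - 5 = -5 + d*j)
-43*b(√(1 - 2), 2)*(-1) = -43*(-5 + 2*√(1 - 2))*(-1) = -43*(-5 + 2*√(-1))*(-1) = -43*(-5 + 2*I)*(-1) = (215 - 86*I)*(-1) = -215 + 86*I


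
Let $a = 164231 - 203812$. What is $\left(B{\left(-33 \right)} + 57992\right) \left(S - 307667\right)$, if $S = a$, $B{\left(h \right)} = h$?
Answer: $-20126146832$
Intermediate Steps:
$a = -39581$ ($a = 164231 - 203812 = -39581$)
$S = -39581$
$\left(B{\left(-33 \right)} + 57992\right) \left(S - 307667\right) = \left(-33 + 57992\right) \left(-39581 - 307667\right) = 57959 \left(-347248\right) = -20126146832$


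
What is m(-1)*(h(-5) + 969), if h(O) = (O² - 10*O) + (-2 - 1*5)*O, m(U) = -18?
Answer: -19422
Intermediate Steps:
h(O) = O² - 17*O (h(O) = (O² - 10*O) + (-2 - 5)*O = (O² - 10*O) - 7*O = O² - 17*O)
m(-1)*(h(-5) + 969) = -18*(-5*(-17 - 5) + 969) = -18*(-5*(-22) + 969) = -18*(110 + 969) = -18*1079 = -19422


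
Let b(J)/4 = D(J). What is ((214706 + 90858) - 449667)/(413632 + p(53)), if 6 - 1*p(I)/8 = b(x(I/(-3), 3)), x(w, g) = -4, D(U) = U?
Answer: -144103/413808 ≈ -0.34824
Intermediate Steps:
b(J) = 4*J
p(I) = 176 (p(I) = 48 - 32*(-4) = 48 - 8*(-16) = 48 + 128 = 176)
((214706 + 90858) - 449667)/(413632 + p(53)) = ((214706 + 90858) - 449667)/(413632 + 176) = (305564 - 449667)/413808 = -144103*1/413808 = -144103/413808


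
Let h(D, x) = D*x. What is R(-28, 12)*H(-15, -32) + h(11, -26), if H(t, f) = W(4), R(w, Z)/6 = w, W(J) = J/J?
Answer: -454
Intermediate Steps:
W(J) = 1
R(w, Z) = 6*w
H(t, f) = 1
R(-28, 12)*H(-15, -32) + h(11, -26) = (6*(-28))*1 + 11*(-26) = -168*1 - 286 = -168 - 286 = -454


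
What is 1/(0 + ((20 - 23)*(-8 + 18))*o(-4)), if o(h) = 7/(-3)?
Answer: 1/70 ≈ 0.014286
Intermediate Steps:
o(h) = -7/3 (o(h) = 7*(-⅓) = -7/3)
1/(0 + ((20 - 23)*(-8 + 18))*o(-4)) = 1/(0 + ((20 - 23)*(-8 + 18))*(-7/3)) = 1/(0 - 3*10*(-7/3)) = 1/(0 - 30*(-7/3)) = 1/(0 + 70) = 1/70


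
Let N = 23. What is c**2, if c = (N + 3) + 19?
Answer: 2025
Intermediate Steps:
c = 45 (c = (23 + 3) + 19 = 26 + 19 = 45)
c**2 = 45**2 = 2025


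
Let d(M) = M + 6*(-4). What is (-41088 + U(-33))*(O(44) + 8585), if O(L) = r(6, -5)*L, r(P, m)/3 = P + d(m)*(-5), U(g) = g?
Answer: -1172647557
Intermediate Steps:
d(M) = -24 + M (d(M) = M - 24 = -24 + M)
r(P, m) = 360 - 15*m + 3*P (r(P, m) = 3*(P + (-24 + m)*(-5)) = 3*(P + (120 - 5*m)) = 3*(120 + P - 5*m) = 360 - 15*m + 3*P)
O(L) = 453*L (O(L) = (360 - 15*(-5) + 3*6)*L = (360 + 75 + 18)*L = 453*L)
(-41088 + U(-33))*(O(44) + 8585) = (-41088 - 33)*(453*44 + 8585) = -41121*(19932 + 8585) = -41121*28517 = -1172647557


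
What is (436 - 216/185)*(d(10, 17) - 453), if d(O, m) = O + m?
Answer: -34269144/185 ≈ -1.8524e+5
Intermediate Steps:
(436 - 216/185)*(d(10, 17) - 453) = (436 - 216/185)*((10 + 17) - 453) = (436 - 216*1/185)*(27 - 453) = (436 - 216/185)*(-426) = (80444/185)*(-426) = -34269144/185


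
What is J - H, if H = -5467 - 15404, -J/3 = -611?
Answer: 22704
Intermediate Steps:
J = 1833 (J = -3*(-611) = 1833)
H = -20871
J - H = 1833 - 1*(-20871) = 1833 + 20871 = 22704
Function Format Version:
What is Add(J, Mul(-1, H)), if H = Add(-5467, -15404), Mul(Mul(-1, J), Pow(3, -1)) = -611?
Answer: 22704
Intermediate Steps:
J = 1833 (J = Mul(-3, -611) = 1833)
H = -20871
Add(J, Mul(-1, H)) = Add(1833, Mul(-1, -20871)) = Add(1833, 20871) = 22704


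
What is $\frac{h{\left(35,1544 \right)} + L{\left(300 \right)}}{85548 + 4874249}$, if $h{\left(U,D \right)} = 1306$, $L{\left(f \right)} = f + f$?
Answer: $\frac{1906}{4959797} \approx 0.00038429$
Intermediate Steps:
$L{\left(f \right)} = 2 f$
$\frac{h{\left(35,1544 \right)} + L{\left(300 \right)}}{85548 + 4874249} = \frac{1306 + 2 \cdot 300}{85548 + 4874249} = \frac{1306 + 600}{4959797} = 1906 \cdot \frac{1}{4959797} = \frac{1906}{4959797}$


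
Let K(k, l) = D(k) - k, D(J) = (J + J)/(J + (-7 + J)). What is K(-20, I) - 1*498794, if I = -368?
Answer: -23442338/47 ≈ -4.9877e+5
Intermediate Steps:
D(J) = 2*J/(-7 + 2*J) (D(J) = (2*J)/(-7 + 2*J) = 2*J/(-7 + 2*J))
K(k, l) = -k + 2*k/(-7 + 2*k) (K(k, l) = 2*k/(-7 + 2*k) - k = -k + 2*k/(-7 + 2*k))
K(-20, I) - 1*498794 = -20*(9 - 2*(-20))/(-7 + 2*(-20)) - 1*498794 = -20*(9 + 40)/(-7 - 40) - 498794 = -20*49/(-47) - 498794 = -20*(-1/47)*49 - 498794 = 980/47 - 498794 = -23442338/47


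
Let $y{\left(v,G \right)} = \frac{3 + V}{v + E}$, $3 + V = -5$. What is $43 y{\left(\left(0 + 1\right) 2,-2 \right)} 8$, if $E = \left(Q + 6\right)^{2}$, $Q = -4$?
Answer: $- \frac{860}{3} \approx -286.67$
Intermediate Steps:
$V = -8$ ($V = -3 - 5 = -8$)
$E = 4$ ($E = \left(-4 + 6\right)^{2} = 2^{2} = 4$)
$y{\left(v,G \right)} = - \frac{5}{4 + v}$ ($y{\left(v,G \right)} = \frac{3 - 8}{v + 4} = - \frac{5}{4 + v}$)
$43 y{\left(\left(0 + 1\right) 2,-2 \right)} 8 = 43 \left(- \frac{5}{4 + \left(0 + 1\right) 2}\right) 8 = 43 \left(- \frac{5}{4 + 1 \cdot 2}\right) 8 = 43 \left(- \frac{5}{4 + 2}\right) 8 = 43 \left(- \frac{5}{6}\right) 8 = \left(- \frac{215}{6}\right) 8 = - \frac{860}{3}$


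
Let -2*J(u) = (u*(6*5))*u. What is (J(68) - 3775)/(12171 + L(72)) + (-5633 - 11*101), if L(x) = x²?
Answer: -23423051/3471 ≈ -6748.2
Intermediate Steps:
J(u) = -15*u² (J(u) = -u*(6*5)*u/2 = -u*30*u/2 = -30*u*u/2 = -15*u²)
(J(68) - 3775)/(12171 + L(72)) + (-5633 - 11*101) = (-15*68² - 3775)/(12171 + 72²) + (-5633 - 11*101) = (-15*4624 - 3775)/(12171 + 5184) + (-5633 - 1*1111) = (-69360 - 3775)/17355 + (-5633 - 1111) = -73135*1/17355 - 6744 = -14627/3471 - 6744 = -23423051/3471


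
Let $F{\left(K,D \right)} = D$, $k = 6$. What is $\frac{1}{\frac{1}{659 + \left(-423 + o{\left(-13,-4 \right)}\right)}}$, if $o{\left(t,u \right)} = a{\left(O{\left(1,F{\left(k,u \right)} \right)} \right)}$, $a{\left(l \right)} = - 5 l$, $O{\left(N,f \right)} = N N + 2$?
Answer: $221$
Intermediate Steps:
$O{\left(N,f \right)} = 2 + N^{2}$ ($O{\left(N,f \right)} = N^{2} + 2 = 2 + N^{2}$)
$o{\left(t,u \right)} = -15$ ($o{\left(t,u \right)} = - 5 \left(2 + 1^{2}\right) = - 5 \left(2 + 1\right) = \left(-5\right) 3 = -15$)
$\frac{1}{\frac{1}{659 + \left(-423 + o{\left(-13,-4 \right)}\right)}} = \frac{1}{\frac{1}{659 - 438}} = \frac{1}{\frac{1}{221}} = 221$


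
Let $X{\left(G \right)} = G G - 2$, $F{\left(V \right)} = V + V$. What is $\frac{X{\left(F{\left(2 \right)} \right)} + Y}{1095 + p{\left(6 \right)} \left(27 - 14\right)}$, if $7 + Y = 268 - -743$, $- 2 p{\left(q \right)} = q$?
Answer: $\frac{509}{528} \approx 0.96402$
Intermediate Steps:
$p{\left(q \right)} = - \frac{q}{2}$
$F{\left(V \right)} = 2 V$
$Y = 1004$ ($Y = -7 + \left(268 - -743\right) = -7 + \left(268 + 743\right) = -7 + 1011 = 1004$)
$X{\left(G \right)} = -2 + G^{2}$ ($X{\left(G \right)} = G^{2} - 2 = -2 + G^{2}$)
$\frac{X{\left(F{\left(2 \right)} \right)} + Y}{1095 + p{\left(6 \right)} \left(27 - 14\right)} = \frac{\left(-2 + \left(2 \cdot 2\right)^{2}\right) + 1004}{1095 + \left(- \frac{1}{2}\right) 6 \left(27 - 14\right)} = \frac{\left(-2 + 4^{2}\right) + 1004}{1095 - 39} = \frac{\left(-2 + 16\right) + 1004}{1095 - 39} = \frac{14 + 1004}{1056} = 1018 \cdot \frac{1}{1056} = \frac{509}{528}$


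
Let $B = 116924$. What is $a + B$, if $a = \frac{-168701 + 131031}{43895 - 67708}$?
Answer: $\frac{2784348882}{23813} \approx 1.1693 \cdot 10^{5}$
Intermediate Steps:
$a = \frac{37670}{23813}$ ($a = - \frac{37670}{-23813} = \left(-37670\right) \left(- \frac{1}{23813}\right) = \frac{37670}{23813} \approx 1.5819$)
$a + B = \frac{37670}{23813} + 116924 = \frac{2784348882}{23813}$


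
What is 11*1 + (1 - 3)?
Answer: 9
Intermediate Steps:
11*1 + (1 - 3) = 11 - 2 = 9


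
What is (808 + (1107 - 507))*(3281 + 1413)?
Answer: 6609152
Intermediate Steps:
(808 + (1107 - 507))*(3281 + 1413) = (808 + 600)*4694 = 1408*4694 = 6609152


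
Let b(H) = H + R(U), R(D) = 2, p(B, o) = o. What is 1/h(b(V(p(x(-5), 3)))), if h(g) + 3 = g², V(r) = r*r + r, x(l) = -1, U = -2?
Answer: 1/193 ≈ 0.0051813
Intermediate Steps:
V(r) = r + r² (V(r) = r² + r = r + r²)
b(H) = 2 + H (b(H) = H + 2 = 2 + H)
h(g) = -3 + g²
1/h(b(V(p(x(-5), 3)))) = 1/(-3 + (2 + 3*(1 + 3))²) = 1/(-3 + (2 + 3*4)²) = 1/(-3 + (2 + 12)²) = 1/(-3 + 14²) = 1/(-3 + 196) = 1/193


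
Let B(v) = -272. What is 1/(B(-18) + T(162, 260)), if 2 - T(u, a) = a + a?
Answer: -1/790 ≈ -0.0012658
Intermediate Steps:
T(u, a) = 2 - 2*a (T(u, a) = 2 - (a + a) = 2 - 2*a)
1/(B(-18) + T(162, 260)) = 1/(-272 + (2 - 2*260)) = 1/(-272 + (2 - 520)) = 1/(-272 - 518) = 1/(-790) = -1/790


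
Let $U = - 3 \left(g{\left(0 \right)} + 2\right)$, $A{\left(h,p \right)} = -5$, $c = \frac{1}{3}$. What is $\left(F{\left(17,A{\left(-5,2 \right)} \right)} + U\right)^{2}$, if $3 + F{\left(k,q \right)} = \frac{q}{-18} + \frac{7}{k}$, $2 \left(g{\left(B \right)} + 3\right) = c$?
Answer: $\frac{841}{23409} \approx 0.035926$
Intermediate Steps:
$c = \frac{1}{3} \approx 0.33333$
$g{\left(B \right)} = - \frac{17}{6}$ ($g{\left(B \right)} = -3 + \frac{1}{2} \cdot \frac{1}{3} = -3 + \frac{1}{6} = - \frac{17}{6}$)
$F{\left(k,q \right)} = -3 + \frac{7}{k} - \frac{q}{18}$ ($F{\left(k,q \right)} = -3 + \left(\frac{q}{-18} + \frac{7}{k}\right) = -3 + \left(q \left(- \frac{1}{18}\right) + \frac{7}{k}\right) = -3 - \left(- \frac{7}{k} + \frac{q}{18}\right) = -3 + \frac{7}{k} - \frac{q}{18}$)
$U = \frac{5}{2}$ ($U = - 3 \left(- \frac{17}{6} + 2\right) = \left(-3\right) \left(- \frac{5}{6}\right) = \frac{5}{2} \approx 2.5$)
$\left(F{\left(17,A{\left(-5,2 \right)} \right)} + U\right)^{2} = \left(\left(-3 + \frac{7}{17} - - \frac{5}{18}\right) + \frac{5}{2}\right)^{2} = \left(\left(-3 + 7 \cdot \frac{1}{17} + \frac{5}{18}\right) + \frac{5}{2}\right)^{2} = \left(\left(-3 + \frac{7}{17} + \frac{5}{18}\right) + \frac{5}{2}\right)^{2} = \left(- \frac{707}{306} + \frac{5}{2}\right)^{2} = \left(\frac{29}{153}\right)^{2} = \frac{841}{23409}$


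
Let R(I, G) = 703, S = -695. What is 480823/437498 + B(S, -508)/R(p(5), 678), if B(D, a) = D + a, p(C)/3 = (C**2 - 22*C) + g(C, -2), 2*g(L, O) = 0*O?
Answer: -188291525/307561094 ≈ -0.61221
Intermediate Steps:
g(L, O) = 0 (g(L, O) = (0*O)/2 = (1/2)*0 = 0)
p(C) = -66*C + 3*C**2 (p(C) = 3*((C**2 - 22*C) + 0) = 3*(C**2 - 22*C) = -66*C + 3*C**2)
480823/437498 + B(S, -508)/R(p(5), 678) = 480823/437498 + (-695 - 508)/703 = 480823*(1/437498) - 1203*1/703 = 480823/437498 - 1203/703 = -188291525/307561094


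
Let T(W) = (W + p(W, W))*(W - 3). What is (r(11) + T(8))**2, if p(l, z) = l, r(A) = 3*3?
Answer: 7921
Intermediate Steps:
r(A) = 9
T(W) = 2*W*(-3 + W) (T(W) = (W + W)*(W - 3) = (2*W)*(-3 + W) = 2*W*(-3 + W))
(r(11) + T(8))**2 = (9 + 2*8*(-3 + 8))**2 = (9 + 2*8*5)**2 = (9 + 80)**2 = 89**2 = 7921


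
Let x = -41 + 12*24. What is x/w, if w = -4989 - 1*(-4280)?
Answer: -247/709 ≈ -0.34838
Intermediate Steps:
w = -709 (w = -4989 + 4280 = -709)
x = 247 (x = -41 + 288 = 247)
x/w = 247/(-709) = 247*(-1/709) = -247/709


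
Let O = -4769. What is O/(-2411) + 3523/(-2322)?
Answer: 2579665/5598342 ≈ 0.46079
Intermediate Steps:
O/(-2411) + 3523/(-2322) = -4769/(-2411) + 3523/(-2322) = -4769*(-1/2411) + 3523*(-1/2322) = 4769/2411 - 3523/2322 = 2579665/5598342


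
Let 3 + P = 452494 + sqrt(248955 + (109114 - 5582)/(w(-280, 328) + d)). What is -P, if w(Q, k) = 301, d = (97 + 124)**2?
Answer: -452491 - sqrt(150303880119541)/24571 ≈ -4.5299e+5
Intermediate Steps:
d = 48841 (d = 221**2 = 48841)
P = 452491 + sqrt(150303880119541)/24571 (P = -3 + (452494 + sqrt(248955 + (109114 - 5582)/(301 + 48841))) = -3 + (452494 + sqrt(248955 + 103532/49142)) = -3 + (452494 + sqrt(248955 + 103532*(1/49142))) = -3 + (452494 + sqrt(248955 + 51766/24571)) = -3 + (452494 + sqrt(6117125071/24571)) = -3 + (452494 + sqrt(150303880119541)/24571) = 452491 + sqrt(150303880119541)/24571 ≈ 4.5299e+5)
-P = -(452491 + sqrt(150303880119541)/24571) = -452491 - sqrt(150303880119541)/24571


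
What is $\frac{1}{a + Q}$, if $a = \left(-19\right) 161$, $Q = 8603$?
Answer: $\frac{1}{5544} \approx 0.00018038$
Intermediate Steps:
$a = -3059$
$\frac{1}{a + Q} = \frac{1}{-3059 + 8603} = \frac{1}{5544}$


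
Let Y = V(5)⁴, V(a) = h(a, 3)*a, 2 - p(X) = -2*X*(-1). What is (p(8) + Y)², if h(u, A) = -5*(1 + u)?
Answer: 256289048325000196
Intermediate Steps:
h(u, A) = -5 - 5*u
p(X) = 2 - 2*X (p(X) = 2 - (-2*X)*(-1) = 2 - 2*X)
V(a) = a*(-5 - 5*a) (V(a) = (-5 - 5*a)*a = a*(-5 - 5*a))
Y = 506250000 (Y = (-5*5*(1 + 5))⁴ = (-5*5*6)⁴ = (-150)⁴ = 506250000)
(p(8) + Y)² = ((2 - 2*8) + 506250000)² = ((2 - 16) + 506250000)² = (-14 + 506250000)² = 506249986² = 256289048325000196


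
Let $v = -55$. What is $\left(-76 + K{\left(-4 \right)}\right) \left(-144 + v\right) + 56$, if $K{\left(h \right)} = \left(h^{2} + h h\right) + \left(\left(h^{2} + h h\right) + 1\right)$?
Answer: $2245$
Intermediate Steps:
$K{\left(h \right)} = 1 + 4 h^{2}$ ($K{\left(h \right)} = \left(h^{2} + h^{2}\right) + \left(\left(h^{2} + h^{2}\right) + 1\right) = 2 h^{2} + \left(2 h^{2} + 1\right) = 2 h^{2} + \left(1 + 2 h^{2}\right) = 1 + 4 h^{2}$)
$\left(-76 + K{\left(-4 \right)}\right) \left(-144 + v\right) + 56 = \left(-76 + \left(1 + 4 \left(-4\right)^{2}\right)\right) \left(-144 - 55\right) + 56 = \left(-76 + \left(1 + 4 \cdot 16\right)\right) \left(-199\right) + 56 = \left(-76 + \left(1 + 64\right)\right) \left(-199\right) + 56 = \left(-76 + 65\right) \left(-199\right) + 56 = \left(-11\right) \left(-199\right) + 56 = 2189 + 56 = 2245$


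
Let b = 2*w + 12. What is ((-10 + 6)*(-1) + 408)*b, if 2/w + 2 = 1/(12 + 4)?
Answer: 126896/31 ≈ 4093.4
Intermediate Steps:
w = -32/31 (w = 2/(-2 + 1/(12 + 4)) = 2/(-2 + 1/16) = 2/(-31/16) = 2*(-16/31) = -32/31 ≈ -1.0323)
b = 308/31 (b = 2*(-32/31) + 12 = -64/31 + 12 = 308/31 ≈ 9.9355)
((-10 + 6)*(-1) + 408)*b = ((-10 + 6)*(-1) + 408)*(308/31) = (-4*(-1) + 408)*(308/31) = (4 + 408)*(308/31) = 412*(308/31) = 126896/31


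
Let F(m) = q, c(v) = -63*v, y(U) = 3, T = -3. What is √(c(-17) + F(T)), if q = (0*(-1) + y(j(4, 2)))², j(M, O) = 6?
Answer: 6*√30 ≈ 32.863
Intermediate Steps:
q = 9 (q = (0*(-1) + 3)² = (0 + 3)² = 3² = 9)
F(m) = 9
√(c(-17) + F(T)) = √(-63*(-17) + 9) = √(1071 + 9) = √1080 = 6*√30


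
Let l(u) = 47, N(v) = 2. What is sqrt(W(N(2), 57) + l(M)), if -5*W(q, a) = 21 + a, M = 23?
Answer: sqrt(785)/5 ≈ 5.6036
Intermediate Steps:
W(q, a) = -21/5 - a/5 (W(q, a) = -(21 + a)/5 = -21/5 - a/5)
sqrt(W(N(2), 57) + l(M)) = sqrt((-21/5 - 1/5*57) + 47) = sqrt((-21/5 - 57/5) + 47) = sqrt(-78/5 + 47) = sqrt(157/5) = sqrt(785)/5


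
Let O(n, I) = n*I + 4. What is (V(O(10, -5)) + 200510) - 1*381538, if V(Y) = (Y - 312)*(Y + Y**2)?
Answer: -922088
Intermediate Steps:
O(n, I) = 4 + I*n (O(n, I) = I*n + 4 = 4 + I*n)
V(Y) = (-312 + Y)*(Y + Y**2)
(V(O(10, -5)) + 200510) - 1*381538 = ((4 - 5*10)*(-312 + (4 - 5*10)**2 - 311*(4 - 5*10)) + 200510) - 1*381538 = ((4 - 50)*(-312 + (4 - 50)**2 - 311*(4 - 50)) + 200510) - 381538 = (-46*(-312 + (-46)**2 - 311*(-46)) + 200510) - 381538 = (-46*(-312 + 2116 + 14306) + 200510) - 381538 = (-46*16110 + 200510) - 381538 = (-741060 + 200510) - 381538 = -540550 - 381538 = -922088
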